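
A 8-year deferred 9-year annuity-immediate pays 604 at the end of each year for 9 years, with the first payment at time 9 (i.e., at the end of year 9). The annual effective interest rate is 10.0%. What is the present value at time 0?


PV at time 8 of the 9-year annuity-immediate:
a_n = 604 * (1-(1+0.1)^(-9))/0.1 = 3478.4504
Discount back 8 years to time 0:
PV = 3478.4504 * (1+0.1)^(-8)
= 3478.4504 * 0.466507
= 1622.7228


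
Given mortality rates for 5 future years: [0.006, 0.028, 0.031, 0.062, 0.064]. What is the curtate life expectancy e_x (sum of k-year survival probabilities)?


e_x = sum_{k=1}^{n} k_p_x
k_p_x values:
  1_p_x = 0.994
  2_p_x = 0.966168
  3_p_x = 0.936217
  4_p_x = 0.878171
  5_p_x = 0.821968
e_x = 4.5965


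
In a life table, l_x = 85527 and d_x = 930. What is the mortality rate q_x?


q_x = d_x / l_x
= 930 / 85527
= 0.0109


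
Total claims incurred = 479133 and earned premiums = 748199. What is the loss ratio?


Loss ratio = claims / premiums
= 479133 / 748199
= 0.6404


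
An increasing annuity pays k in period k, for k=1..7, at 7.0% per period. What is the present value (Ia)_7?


(Ia)_n = sum_{k=1}^{n} k * v^k, v = 1/(1+i)
v = 0.934579
Sum computed term by term:
(Ia)_7 = 20.1042


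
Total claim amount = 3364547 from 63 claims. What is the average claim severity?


severity = total / number
= 3364547 / 63
= 53405.5079


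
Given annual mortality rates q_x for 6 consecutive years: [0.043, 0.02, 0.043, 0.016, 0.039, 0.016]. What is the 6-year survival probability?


p_k = 1 - q_k for each year
Survival = product of (1 - q_k)
= 0.957 * 0.98 * 0.957 * 0.984 * 0.961 * 0.984
= 0.8351


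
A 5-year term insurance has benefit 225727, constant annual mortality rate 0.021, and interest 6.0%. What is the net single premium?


NSP = benefit * sum_{k=0}^{n-1} k_p_x * q * v^(k+1)
With constant q=0.021, v=0.943396
Sum = 0.085031
NSP = 225727 * 0.085031
= 19193.8097


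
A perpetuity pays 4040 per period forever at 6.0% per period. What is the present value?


PV = PMT / i
= 4040 / 0.06
= 67333.3333


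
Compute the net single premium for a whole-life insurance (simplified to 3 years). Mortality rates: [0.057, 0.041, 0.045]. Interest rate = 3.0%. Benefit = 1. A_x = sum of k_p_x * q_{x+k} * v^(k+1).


v = 0.970874
Year 0: k_p_x=1.0, q=0.057, term=0.05534
Year 1: k_p_x=0.943, q=0.041, term=0.036444
Year 2: k_p_x=0.904337, q=0.045, term=0.037242
A_x = 0.129


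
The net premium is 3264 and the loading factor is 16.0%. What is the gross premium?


Gross = net * (1 + loading)
= 3264 * (1 + 0.16)
= 3264 * 1.16
= 3786.24


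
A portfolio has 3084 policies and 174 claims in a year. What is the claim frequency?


frequency = claims / policies
= 174 / 3084
= 0.0564


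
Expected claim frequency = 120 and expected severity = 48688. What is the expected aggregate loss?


E[S] = E[N] * E[X]
= 120 * 48688
= 5.8426e+06


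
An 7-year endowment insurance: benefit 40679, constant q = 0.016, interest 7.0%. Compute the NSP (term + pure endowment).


Term component = 3358.2932
Pure endowment = 7_p_x * v^7 * benefit = 0.893235 * 0.62275 * 40679 = 22628.1742
NSP = 25986.4674


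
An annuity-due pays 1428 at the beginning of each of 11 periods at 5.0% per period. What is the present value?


PV_due = PMT * (1-(1+i)^(-n))/i * (1+i)
PV_immediate = 11861.5595
PV_due = 11861.5595 * 1.05
= 12454.6375


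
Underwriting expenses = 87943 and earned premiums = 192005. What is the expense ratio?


Expense ratio = expenses / premiums
= 87943 / 192005
= 0.458


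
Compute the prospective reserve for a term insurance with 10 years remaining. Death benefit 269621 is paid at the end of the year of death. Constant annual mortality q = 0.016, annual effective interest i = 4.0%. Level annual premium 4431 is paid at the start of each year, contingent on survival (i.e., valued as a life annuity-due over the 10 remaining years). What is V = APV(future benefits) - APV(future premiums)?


v = 1/(1+i) = 0.961538
APV(future benefits) per unit = sum_{k=0}^{9} k_p_x * q * v^(k+1) = 0.121448
APV(future benefits) = 269621 * 0.121448 = 32744.818
Life annuity-due factor ä_{x:10} = sum_{k=0}^{9} k_p_x * v^k = 7.894093
APV(future premiums) = 4431 * 7.894093 = 34978.7248
V = 32744.818 - 34978.7248
= -2233.9068


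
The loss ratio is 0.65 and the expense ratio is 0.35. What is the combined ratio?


Combined ratio = loss ratio + expense ratio
= 0.65 + 0.35
= 1.0


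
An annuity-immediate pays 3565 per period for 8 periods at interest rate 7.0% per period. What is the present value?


PV = PMT * (1 - (1+i)^(-n)) / i
= 3565 * (1 - (1+0.07)^(-8)) / 0.07
= 3565 * (1 - 0.582009) / 0.07
= 3565 * 5.971299
= 21287.6792


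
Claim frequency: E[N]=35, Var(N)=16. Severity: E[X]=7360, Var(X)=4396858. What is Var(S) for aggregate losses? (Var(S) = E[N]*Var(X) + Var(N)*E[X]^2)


Var(S) = E[N]*Var(X) + Var(N)*E[X]^2
= 35*4396858 + 16*7360^2
= 153890030 + 866713600
= 1.0206e+09


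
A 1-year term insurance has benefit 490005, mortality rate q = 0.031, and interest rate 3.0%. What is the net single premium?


NSP = benefit * q * v
v = 1/(1+i) = 0.970874
NSP = 490005 * 0.031 * 0.970874
= 14747.7233


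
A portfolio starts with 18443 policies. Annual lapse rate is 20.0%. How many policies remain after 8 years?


remaining = initial * (1 - lapse)^years
= 18443 * (1 - 0.2)^8
= 18443 * 0.167772
= 3094.2219


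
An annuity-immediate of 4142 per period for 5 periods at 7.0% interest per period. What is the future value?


FV = PMT * ((1+i)^n - 1) / i
= 4142 * ((1.07)^5 - 1) / 0.07
= 4142 * (1.402552 - 1) / 0.07
= 23819.561


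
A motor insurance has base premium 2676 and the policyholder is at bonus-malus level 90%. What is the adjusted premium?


adjusted = base * BM_level / 100
= 2676 * 90 / 100
= 2676 * 0.9
= 2408.4


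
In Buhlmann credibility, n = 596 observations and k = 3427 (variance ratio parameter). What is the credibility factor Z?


Z = n / (n + k)
= 596 / (596 + 3427)
= 596 / 4023
= 0.1481


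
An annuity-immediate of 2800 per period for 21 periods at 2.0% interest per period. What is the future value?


FV = PMT * ((1+i)^n - 1) / i
= 2800 * ((1.02)^21 - 1) / 0.02
= 2800 * (1.515666 - 1) / 0.02
= 72193.2881


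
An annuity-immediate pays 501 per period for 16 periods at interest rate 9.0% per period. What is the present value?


PV = PMT * (1 - (1+i)^(-n)) / i
= 501 * (1 - (1+0.09)^(-16)) / 0.09
= 501 * (1 - 0.25187) / 0.09
= 501 * 8.312558
= 4164.5917


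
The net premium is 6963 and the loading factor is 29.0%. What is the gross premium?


Gross = net * (1 + loading)
= 6963 * (1 + 0.29)
= 6963 * 1.29
= 8982.27


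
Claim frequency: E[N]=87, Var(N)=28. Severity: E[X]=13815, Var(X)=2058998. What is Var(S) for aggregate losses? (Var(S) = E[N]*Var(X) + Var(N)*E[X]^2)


Var(S) = E[N]*Var(X) + Var(N)*E[X]^2
= 87*2058998 + 28*13815^2
= 179132826 + 5343918300
= 5.5231e+09


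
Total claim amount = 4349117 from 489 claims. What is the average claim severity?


severity = total / number
= 4349117 / 489
= 8893.8998


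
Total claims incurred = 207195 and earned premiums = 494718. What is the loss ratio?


Loss ratio = claims / premiums
= 207195 / 494718
= 0.4188


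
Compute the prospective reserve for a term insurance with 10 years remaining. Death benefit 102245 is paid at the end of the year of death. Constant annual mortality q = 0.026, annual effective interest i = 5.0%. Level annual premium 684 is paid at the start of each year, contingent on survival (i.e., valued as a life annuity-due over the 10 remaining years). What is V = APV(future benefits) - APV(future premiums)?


v = 1/(1+i) = 0.952381
APV(future benefits) per unit = sum_{k=0}^{9} k_p_x * q * v^(k+1) = 0.180723
APV(future benefits) = 102245 * 0.180723 = 18478.0029
Life annuity-due factor ä_{x:10} = sum_{k=0}^{9} k_p_x * v^k = 7.298421
APV(future premiums) = 684 * 7.298421 = 4992.1199
V = 18478.0029 - 4992.1199
= 13485.883


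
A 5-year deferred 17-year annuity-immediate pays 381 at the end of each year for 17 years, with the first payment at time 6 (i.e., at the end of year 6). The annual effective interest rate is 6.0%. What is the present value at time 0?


PV at time 5 of the 17-year annuity-immediate:
a_n = 381 * (1-(1+0.06)^(-17))/0.06 = 3991.8359
Discount back 5 years to time 0:
PV = 3991.8359 * (1+0.06)^(-5)
= 3991.8359 * 0.747258
= 2982.932


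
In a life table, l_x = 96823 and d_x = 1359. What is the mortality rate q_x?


q_x = d_x / l_x
= 1359 / 96823
= 0.014


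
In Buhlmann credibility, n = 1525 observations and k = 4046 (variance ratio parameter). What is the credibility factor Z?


Z = n / (n + k)
= 1525 / (1525 + 4046)
= 1525 / 5571
= 0.2737


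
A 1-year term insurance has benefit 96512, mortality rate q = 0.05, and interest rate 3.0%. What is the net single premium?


NSP = benefit * q * v
v = 1/(1+i) = 0.970874
NSP = 96512 * 0.05 * 0.970874
= 4685.0485


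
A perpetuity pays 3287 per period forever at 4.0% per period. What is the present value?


PV = PMT / i
= 3287 / 0.04
= 82175.0


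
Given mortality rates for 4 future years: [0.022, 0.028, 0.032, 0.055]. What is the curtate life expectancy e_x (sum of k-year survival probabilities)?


e_x = sum_{k=1}^{n} k_p_x
k_p_x values:
  1_p_x = 0.978
  2_p_x = 0.950616
  3_p_x = 0.920196
  4_p_x = 0.869585
e_x = 3.7184


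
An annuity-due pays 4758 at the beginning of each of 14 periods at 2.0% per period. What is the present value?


PV_due = PMT * (1-(1+i)^(-n))/i * (1+i)
PV_immediate = 57601.5317
PV_due = 57601.5317 * 1.02
= 58753.5623


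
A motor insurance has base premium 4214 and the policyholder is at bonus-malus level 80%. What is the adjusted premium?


adjusted = base * BM_level / 100
= 4214 * 80 / 100
= 4214 * 0.8
= 3371.2


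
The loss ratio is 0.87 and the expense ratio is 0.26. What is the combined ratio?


Combined ratio = loss ratio + expense ratio
= 0.87 + 0.26
= 1.13


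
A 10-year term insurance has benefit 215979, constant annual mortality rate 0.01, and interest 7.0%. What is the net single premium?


NSP = benefit * sum_{k=0}^{n-1} k_p_x * q * v^(k+1)
With constant q=0.01, v=0.934579
Sum = 0.067532
NSP = 215979 * 0.067532
= 14585.5482


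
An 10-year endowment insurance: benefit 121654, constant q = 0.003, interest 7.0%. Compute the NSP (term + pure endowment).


Term component = 2533.221
Pure endowment = 10_p_x * v^10 * benefit = 0.970402 * 0.508349 * 121654 = 60012.29
NSP = 62545.511


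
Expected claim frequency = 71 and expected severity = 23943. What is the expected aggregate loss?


E[S] = E[N] * E[X]
= 71 * 23943
= 1.7000e+06


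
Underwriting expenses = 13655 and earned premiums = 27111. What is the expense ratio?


Expense ratio = expenses / premiums
= 13655 / 27111
= 0.5037


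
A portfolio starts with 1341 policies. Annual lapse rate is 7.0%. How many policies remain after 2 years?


remaining = initial * (1 - lapse)^years
= 1341 * (1 - 0.07)^2
= 1341 * 0.8649
= 1159.8309


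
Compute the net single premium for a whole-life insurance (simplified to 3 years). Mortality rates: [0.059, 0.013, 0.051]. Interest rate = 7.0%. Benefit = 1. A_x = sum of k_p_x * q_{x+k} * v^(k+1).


v = 0.934579
Year 0: k_p_x=1.0, q=0.059, term=0.05514
Year 1: k_p_x=0.941, q=0.013, term=0.010685
Year 2: k_p_x=0.928767, q=0.051, term=0.038666
A_x = 0.1045


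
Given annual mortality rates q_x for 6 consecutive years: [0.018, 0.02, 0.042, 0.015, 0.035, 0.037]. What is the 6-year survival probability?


p_k = 1 - q_k for each year
Survival = product of (1 - q_k)
= 0.982 * 0.98 * 0.958 * 0.985 * 0.965 * 0.963
= 0.8439


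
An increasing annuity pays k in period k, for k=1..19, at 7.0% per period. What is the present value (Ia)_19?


(Ia)_n = sum_{k=1}^{n} k * v^k, v = 1/(1+i)
v = 0.934579
Sum computed term by term:
(Ia)_19 = 82.9347


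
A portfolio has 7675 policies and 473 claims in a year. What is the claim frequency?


frequency = claims / policies
= 473 / 7675
= 0.0616


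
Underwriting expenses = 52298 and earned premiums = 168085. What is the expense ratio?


Expense ratio = expenses / premiums
= 52298 / 168085
= 0.3111


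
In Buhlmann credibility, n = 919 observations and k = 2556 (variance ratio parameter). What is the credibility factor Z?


Z = n / (n + k)
= 919 / (919 + 2556)
= 919 / 3475
= 0.2645


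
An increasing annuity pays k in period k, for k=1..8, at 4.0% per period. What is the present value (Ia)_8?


(Ia)_n = sum_{k=1}^{n} k * v^k, v = 1/(1+i)
v = 0.961538
Sum computed term by term:
(Ia)_8 = 28.9133


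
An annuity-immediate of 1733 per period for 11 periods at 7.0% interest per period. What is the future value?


FV = PMT * ((1+i)^n - 1) / i
= 1733 * ((1.07)^11 - 1) / 0.07
= 1733 * (2.104852 - 1) / 0.07
= 27352.9776


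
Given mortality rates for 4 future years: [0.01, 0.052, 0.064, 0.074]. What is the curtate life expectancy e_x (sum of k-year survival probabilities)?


e_x = sum_{k=1}^{n} k_p_x
k_p_x values:
  1_p_x = 0.99
  2_p_x = 0.93852
  3_p_x = 0.878455
  4_p_x = 0.813449
e_x = 3.6204


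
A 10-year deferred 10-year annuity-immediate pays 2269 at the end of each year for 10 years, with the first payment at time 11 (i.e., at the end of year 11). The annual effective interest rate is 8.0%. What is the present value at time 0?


PV at time 10 of the 10-year annuity-immediate:
a_n = 2269 * (1-(1+0.08)^(-10))/0.08 = 15225.1747
Discount back 10 years to time 0:
PV = 15225.1747 * (1+0.08)^(-10)
= 15225.1747 * 0.463193
= 7052.2018


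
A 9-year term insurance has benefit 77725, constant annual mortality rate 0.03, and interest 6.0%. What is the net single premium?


NSP = benefit * sum_{k=0}^{n-1} k_p_x * q * v^(k+1)
With constant q=0.03, v=0.943396
Sum = 0.18334
NSP = 77725 * 0.18334
= 14250.112


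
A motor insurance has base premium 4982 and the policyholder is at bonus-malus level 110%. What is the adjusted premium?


adjusted = base * BM_level / 100
= 4982 * 110 / 100
= 4982 * 1.1
= 5480.2


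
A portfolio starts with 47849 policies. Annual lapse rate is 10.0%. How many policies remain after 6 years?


remaining = initial * (1 - lapse)^years
= 47849 * (1 - 0.1)^6
= 47849 * 0.531441
= 25428.9204


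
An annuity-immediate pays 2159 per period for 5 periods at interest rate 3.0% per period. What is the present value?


PV = PMT * (1 - (1+i)^(-n)) / i
= 2159 * (1 - (1+0.03)^(-5)) / 0.03
= 2159 * (1 - 0.862609) / 0.03
= 2159 * 4.579707
= 9887.5878


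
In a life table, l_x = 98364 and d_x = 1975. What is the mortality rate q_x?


q_x = d_x / l_x
= 1975 / 98364
= 0.0201


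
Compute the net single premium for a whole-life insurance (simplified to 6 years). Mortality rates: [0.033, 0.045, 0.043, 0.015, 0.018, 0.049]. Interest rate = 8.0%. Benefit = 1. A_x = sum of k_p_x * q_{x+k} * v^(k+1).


v = 0.925926
Year 0: k_p_x=1.0, q=0.033, term=0.030556
Year 1: k_p_x=0.967, q=0.045, term=0.037307
Year 2: k_p_x=0.923485, q=0.043, term=0.031523
Year 3: k_p_x=0.883775, q=0.015, term=0.009744
Year 4: k_p_x=0.870519, q=0.018, term=0.010664
Year 5: k_p_x=0.854849, q=0.049, term=0.026396
A_x = 0.1462


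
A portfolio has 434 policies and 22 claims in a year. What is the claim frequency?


frequency = claims / policies
= 22 / 434
= 0.0507


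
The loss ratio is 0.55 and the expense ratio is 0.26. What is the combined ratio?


Combined ratio = loss ratio + expense ratio
= 0.55 + 0.26
= 0.81


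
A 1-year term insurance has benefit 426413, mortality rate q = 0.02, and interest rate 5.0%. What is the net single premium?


NSP = benefit * q * v
v = 1/(1+i) = 0.952381
NSP = 426413 * 0.02 * 0.952381
= 8122.1524


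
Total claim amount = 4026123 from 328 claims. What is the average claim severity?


severity = total / number
= 4026123 / 328
= 12274.7652


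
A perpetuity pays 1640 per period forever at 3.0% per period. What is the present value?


PV = PMT / i
= 1640 / 0.03
= 54666.6667


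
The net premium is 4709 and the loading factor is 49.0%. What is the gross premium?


Gross = net * (1 + loading)
= 4709 * (1 + 0.49)
= 4709 * 1.49
= 7016.41


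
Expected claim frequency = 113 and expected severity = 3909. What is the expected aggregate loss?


E[S] = E[N] * E[X]
= 113 * 3909
= 441717


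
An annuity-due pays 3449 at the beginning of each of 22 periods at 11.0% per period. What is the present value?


PV_due = PMT * (1-(1+i)^(-n))/i * (1+i)
PV_immediate = 28198.1241
PV_due = 28198.1241 * 1.11
= 31299.9177


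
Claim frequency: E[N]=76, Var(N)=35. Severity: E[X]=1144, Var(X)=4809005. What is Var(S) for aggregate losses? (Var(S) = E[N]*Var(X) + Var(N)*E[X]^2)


Var(S) = E[N]*Var(X) + Var(N)*E[X]^2
= 76*4809005 + 35*1144^2
= 365484380 + 45805760
= 4.1129e+08


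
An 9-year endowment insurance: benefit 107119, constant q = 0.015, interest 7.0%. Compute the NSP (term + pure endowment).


Term component = 9928.8394
Pure endowment = 9_p_x * v^9 * benefit = 0.872823 * 0.543934 * 107119 = 50855.5769
NSP = 60784.4162


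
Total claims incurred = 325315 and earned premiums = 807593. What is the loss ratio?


Loss ratio = claims / premiums
= 325315 / 807593
= 0.4028


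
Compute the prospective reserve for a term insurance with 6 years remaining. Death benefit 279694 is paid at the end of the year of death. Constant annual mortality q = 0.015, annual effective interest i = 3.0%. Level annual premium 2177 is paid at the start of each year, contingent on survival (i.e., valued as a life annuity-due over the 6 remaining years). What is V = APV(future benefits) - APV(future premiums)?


v = 1/(1+i) = 0.970874
APV(future benefits) per unit = sum_{k=0}^{5} k_p_x * q * v^(k+1) = 0.078373
APV(future benefits) = 279694 * 0.078373 = 21920.4313
Life annuity-due factor ä_{x:6} = sum_{k=0}^{5} k_p_x * v^k = 5.381606
APV(future premiums) = 2177 * 5.381606 = 11715.7566
V = 21920.4313 - 11715.7566
= 10204.6747


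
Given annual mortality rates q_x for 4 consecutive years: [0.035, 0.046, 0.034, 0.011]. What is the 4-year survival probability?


p_k = 1 - q_k for each year
Survival = product of (1 - q_k)
= 0.965 * 0.954 * 0.966 * 0.989
= 0.8795


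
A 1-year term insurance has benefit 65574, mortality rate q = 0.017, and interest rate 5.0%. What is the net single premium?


NSP = benefit * q * v
v = 1/(1+i) = 0.952381
NSP = 65574 * 0.017 * 0.952381
= 1061.6743


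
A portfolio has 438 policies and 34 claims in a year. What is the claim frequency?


frequency = claims / policies
= 34 / 438
= 0.0776


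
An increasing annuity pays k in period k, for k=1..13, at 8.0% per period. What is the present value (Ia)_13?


(Ia)_n = sum_{k=1}^{n} k * v^k, v = 1/(1+i)
v = 0.925926
Sum computed term by term:
(Ia)_13 = 46.9501


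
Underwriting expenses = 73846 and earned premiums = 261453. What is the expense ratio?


Expense ratio = expenses / premiums
= 73846 / 261453
= 0.2824


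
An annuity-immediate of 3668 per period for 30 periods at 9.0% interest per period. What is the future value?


FV = PMT * ((1+i)^n - 1) / i
= 3668 * ((1.09)^30 - 1) / 0.09
= 3668 * (13.267678 - 1) / 0.09
= 499976.0514


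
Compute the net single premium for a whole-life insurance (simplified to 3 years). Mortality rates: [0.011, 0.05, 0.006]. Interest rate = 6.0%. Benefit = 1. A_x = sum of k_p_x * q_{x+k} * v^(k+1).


v = 0.943396
Year 0: k_p_x=1.0, q=0.011, term=0.010377
Year 1: k_p_x=0.989, q=0.05, term=0.04401
Year 2: k_p_x=0.93955, q=0.006, term=0.004733
A_x = 0.0591


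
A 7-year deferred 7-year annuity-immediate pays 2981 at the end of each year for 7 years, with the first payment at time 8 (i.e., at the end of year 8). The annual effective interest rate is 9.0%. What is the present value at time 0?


PV at time 7 of the 7-year annuity-immediate:
a_n = 2981 * (1-(1+0.09)^(-7))/0.09 = 15003.2324
Discount back 7 years to time 0:
PV = 15003.2324 * (1+0.09)^(-7)
= 15003.2324 * 0.547034
= 8207.2819


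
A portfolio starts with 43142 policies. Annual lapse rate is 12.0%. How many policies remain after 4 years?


remaining = initial * (1 - lapse)^years
= 43142 * (1 - 0.12)^4
= 43142 * 0.599695
= 25872.0572


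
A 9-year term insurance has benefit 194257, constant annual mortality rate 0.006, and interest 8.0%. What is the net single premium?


NSP = benefit * sum_{k=0}^{n-1} k_p_x * q * v^(k+1)
With constant q=0.006, v=0.925926
Sum = 0.036706
NSP = 194257 * 0.036706
= 7130.4763


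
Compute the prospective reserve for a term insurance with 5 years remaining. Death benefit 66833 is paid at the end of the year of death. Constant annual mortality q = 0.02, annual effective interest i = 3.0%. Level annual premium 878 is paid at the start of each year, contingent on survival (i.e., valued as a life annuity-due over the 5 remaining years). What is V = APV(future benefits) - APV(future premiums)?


v = 1/(1+i) = 0.970874
APV(future benefits) per unit = sum_{k=0}^{4} k_p_x * q * v^(k+1) = 0.088108
APV(future benefits) = 66833 * 0.088108 = 5888.5214
Life annuity-due factor ä_{x:5} = sum_{k=0}^{4} k_p_x * v^k = 4.537562
APV(future premiums) = 878 * 4.537562 = 3983.9791
V = 5888.5214 - 3983.9791
= 1904.5424


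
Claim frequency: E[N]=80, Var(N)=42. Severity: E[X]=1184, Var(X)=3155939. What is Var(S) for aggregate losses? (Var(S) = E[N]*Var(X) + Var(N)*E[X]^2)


Var(S) = E[N]*Var(X) + Var(N)*E[X]^2
= 80*3155939 + 42*1184^2
= 252475120 + 58877952
= 3.1135e+08


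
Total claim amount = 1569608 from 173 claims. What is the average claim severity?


severity = total / number
= 1569608 / 173
= 9072.8786


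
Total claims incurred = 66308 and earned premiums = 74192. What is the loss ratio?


Loss ratio = claims / premiums
= 66308 / 74192
= 0.8937


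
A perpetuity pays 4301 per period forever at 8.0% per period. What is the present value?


PV = PMT / i
= 4301 / 0.08
= 53762.5


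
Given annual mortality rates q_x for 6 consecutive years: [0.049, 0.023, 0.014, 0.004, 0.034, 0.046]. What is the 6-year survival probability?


p_k = 1 - q_k for each year
Survival = product of (1 - q_k)
= 0.951 * 0.977 * 0.986 * 0.996 * 0.966 * 0.954
= 0.8409


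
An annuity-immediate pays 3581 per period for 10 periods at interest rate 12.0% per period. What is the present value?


PV = PMT * (1 - (1+i)^(-n)) / i
= 3581 * (1 - (1+0.12)^(-10)) / 0.12
= 3581 * (1 - 0.321973) / 0.12
= 3581 * 5.650223
= 20233.4487


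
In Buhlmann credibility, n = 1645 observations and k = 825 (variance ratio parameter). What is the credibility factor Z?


Z = n / (n + k)
= 1645 / (1645 + 825)
= 1645 / 2470
= 0.666


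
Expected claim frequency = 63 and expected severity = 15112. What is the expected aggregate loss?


E[S] = E[N] * E[X]
= 63 * 15112
= 952056


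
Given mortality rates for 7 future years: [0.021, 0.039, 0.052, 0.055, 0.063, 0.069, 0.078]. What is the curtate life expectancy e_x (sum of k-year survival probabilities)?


e_x = sum_{k=1}^{n} k_p_x
k_p_x values:
  1_p_x = 0.979
  2_p_x = 0.940819
  3_p_x = 0.891896
  4_p_x = 0.842842
  5_p_x = 0.789743
  6_p_x = 0.735251
  7_p_x = 0.677901
e_x = 5.8575


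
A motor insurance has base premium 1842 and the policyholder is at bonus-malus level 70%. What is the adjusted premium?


adjusted = base * BM_level / 100
= 1842 * 70 / 100
= 1842 * 0.7
= 1289.4


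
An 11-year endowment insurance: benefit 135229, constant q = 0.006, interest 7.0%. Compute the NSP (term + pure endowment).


Term component = 5928.7886
Pure endowment = 11_p_x * v^11 * benefit = 0.935945 * 0.475093 * 135229 = 60131.0116
NSP = 66059.8002


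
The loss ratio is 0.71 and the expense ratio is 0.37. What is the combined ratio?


Combined ratio = loss ratio + expense ratio
= 0.71 + 0.37
= 1.08


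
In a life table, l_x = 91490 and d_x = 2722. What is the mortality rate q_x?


q_x = d_x / l_x
= 2722 / 91490
= 0.0298


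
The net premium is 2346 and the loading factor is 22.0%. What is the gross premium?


Gross = net * (1 + loading)
= 2346 * (1 + 0.22)
= 2346 * 1.22
= 2862.12


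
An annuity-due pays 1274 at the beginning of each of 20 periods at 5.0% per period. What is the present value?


PV_due = PMT * (1-(1+i)^(-n))/i * (1+i)
PV_immediate = 15876.856
PV_due = 15876.856 * 1.05
= 16670.6988


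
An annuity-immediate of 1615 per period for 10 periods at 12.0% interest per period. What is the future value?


FV = PMT * ((1+i)^n - 1) / i
= 1615 * ((1.12)^10 - 1) / 0.12
= 1615 * (3.105848 - 1) / 0.12
= 28341.2071


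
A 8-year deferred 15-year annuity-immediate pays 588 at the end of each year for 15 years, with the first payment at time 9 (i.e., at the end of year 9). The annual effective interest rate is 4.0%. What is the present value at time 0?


PV at time 8 of the 15-year annuity-immediate:
a_n = 588 * (1-(1+0.04)^(-15))/0.04 = 6537.6118
Discount back 8 years to time 0:
PV = 6537.6118 * (1+0.04)^(-8)
= 6537.6118 * 0.73069
= 4776.9689


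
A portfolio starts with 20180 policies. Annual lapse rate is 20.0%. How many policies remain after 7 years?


remaining = initial * (1 - lapse)^years
= 20180 * (1 - 0.2)^7
= 20180 * 0.209715
= 4232.0527


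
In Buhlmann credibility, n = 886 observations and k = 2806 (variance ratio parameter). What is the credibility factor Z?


Z = n / (n + k)
= 886 / (886 + 2806)
= 886 / 3692
= 0.24


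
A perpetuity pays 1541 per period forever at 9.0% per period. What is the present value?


PV = PMT / i
= 1541 / 0.09
= 17122.2222


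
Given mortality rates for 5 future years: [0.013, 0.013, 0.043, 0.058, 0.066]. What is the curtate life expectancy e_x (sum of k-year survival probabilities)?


e_x = sum_{k=1}^{n} k_p_x
k_p_x values:
  1_p_x = 0.987
  2_p_x = 0.974169
  3_p_x = 0.93228
  4_p_x = 0.878208
  5_p_x = 0.820246
e_x = 4.5919


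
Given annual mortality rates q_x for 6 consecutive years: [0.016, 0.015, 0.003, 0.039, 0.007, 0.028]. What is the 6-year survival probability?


p_k = 1 - q_k for each year
Survival = product of (1 - q_k)
= 0.984 * 0.985 * 0.997 * 0.961 * 0.993 * 0.972
= 0.8963


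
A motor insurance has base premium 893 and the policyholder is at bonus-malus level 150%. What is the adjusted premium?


adjusted = base * BM_level / 100
= 893 * 150 / 100
= 893 * 1.5
= 1339.5


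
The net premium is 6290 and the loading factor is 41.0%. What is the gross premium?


Gross = net * (1 + loading)
= 6290 * (1 + 0.41)
= 6290 * 1.41
= 8868.9


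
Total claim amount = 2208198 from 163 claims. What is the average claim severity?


severity = total / number
= 2208198 / 163
= 13547.227


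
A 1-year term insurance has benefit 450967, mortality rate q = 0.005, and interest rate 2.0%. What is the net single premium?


NSP = benefit * q * v
v = 1/(1+i) = 0.980392
NSP = 450967 * 0.005 * 0.980392
= 2210.6225


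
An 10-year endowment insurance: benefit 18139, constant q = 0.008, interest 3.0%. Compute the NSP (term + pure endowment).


Term component = 1196.5465
Pure endowment = 10_p_x * v^10 * benefit = 0.922819 * 0.744094 * 18139 = 12455.4039
NSP = 13651.9504


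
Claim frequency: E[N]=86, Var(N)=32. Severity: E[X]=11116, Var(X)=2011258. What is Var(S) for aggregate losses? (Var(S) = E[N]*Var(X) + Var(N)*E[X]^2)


Var(S) = E[N]*Var(X) + Var(N)*E[X]^2
= 86*2011258 + 32*11116^2
= 172968188 + 3954094592
= 4.1271e+09


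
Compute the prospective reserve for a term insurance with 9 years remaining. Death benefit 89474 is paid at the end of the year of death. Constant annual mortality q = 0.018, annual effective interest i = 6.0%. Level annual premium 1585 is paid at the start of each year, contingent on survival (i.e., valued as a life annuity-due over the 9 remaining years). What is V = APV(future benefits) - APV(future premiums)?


v = 1/(1+i) = 0.943396
APV(future benefits) per unit = sum_{k=0}^{8} k_p_x * q * v^(k+1) = 0.114777
APV(future benefits) = 89474 * 0.114777 = 10269.5668
Life annuity-due factor ä_{x:9} = sum_{k=0}^{8} k_p_x * v^k = 6.759096
APV(future premiums) = 1585 * 6.759096 = 10713.1675
V = 10269.5668 - 10713.1675
= -443.6008


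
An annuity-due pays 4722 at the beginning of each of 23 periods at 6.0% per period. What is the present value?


PV_due = PMT * (1-(1+i)^(-n))/i * (1+i)
PV_immediate = 58096.5555
PV_due = 58096.5555 * 1.06
= 61582.3489


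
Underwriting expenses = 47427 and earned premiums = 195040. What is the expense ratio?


Expense ratio = expenses / premiums
= 47427 / 195040
= 0.2432


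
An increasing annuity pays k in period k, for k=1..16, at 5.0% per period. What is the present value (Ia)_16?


(Ia)_n = sum_{k=1}^{n} k * v^k, v = 1/(1+i)
v = 0.952381
Sum computed term by term:
(Ia)_16 = 80.9975


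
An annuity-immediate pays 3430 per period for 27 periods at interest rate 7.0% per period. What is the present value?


PV = PMT * (1 - (1+i)^(-n)) / i
= 3430 * (1 - (1+0.07)^(-27)) / 0.07
= 3430 * (1 - 0.16093) / 0.07
= 3430 * 11.986709
= 41114.412


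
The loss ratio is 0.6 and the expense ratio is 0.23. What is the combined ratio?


Combined ratio = loss ratio + expense ratio
= 0.6 + 0.23
= 0.83


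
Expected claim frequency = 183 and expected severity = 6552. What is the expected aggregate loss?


E[S] = E[N] * E[X]
= 183 * 6552
= 1.1990e+06


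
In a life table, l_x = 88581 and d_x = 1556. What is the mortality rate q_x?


q_x = d_x / l_x
= 1556 / 88581
= 0.0176


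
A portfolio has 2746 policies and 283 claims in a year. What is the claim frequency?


frequency = claims / policies
= 283 / 2746
= 0.1031


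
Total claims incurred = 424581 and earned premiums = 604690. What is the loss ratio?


Loss ratio = claims / premiums
= 424581 / 604690
= 0.7021


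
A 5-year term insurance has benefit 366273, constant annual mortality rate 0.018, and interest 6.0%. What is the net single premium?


NSP = benefit * sum_{k=0}^{n-1} k_p_x * q * v^(k+1)
With constant q=0.018, v=0.943396
Sum = 0.073296
NSP = 366273 * 0.073296
= 26846.4418


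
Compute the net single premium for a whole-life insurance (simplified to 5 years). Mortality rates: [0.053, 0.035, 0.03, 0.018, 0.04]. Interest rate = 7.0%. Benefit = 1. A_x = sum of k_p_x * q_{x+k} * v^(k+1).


v = 0.934579
Year 0: k_p_x=1.0, q=0.053, term=0.049533
Year 1: k_p_x=0.947, q=0.035, term=0.02895
Year 2: k_p_x=0.913855, q=0.03, term=0.022379
Year 3: k_p_x=0.886439, q=0.018, term=0.012173
Year 4: k_p_x=0.870483, q=0.04, term=0.024826
A_x = 0.1379


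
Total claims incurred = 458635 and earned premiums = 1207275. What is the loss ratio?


Loss ratio = claims / premiums
= 458635 / 1207275
= 0.3799


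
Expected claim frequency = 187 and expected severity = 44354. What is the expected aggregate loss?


E[S] = E[N] * E[X]
= 187 * 44354
= 8.2942e+06


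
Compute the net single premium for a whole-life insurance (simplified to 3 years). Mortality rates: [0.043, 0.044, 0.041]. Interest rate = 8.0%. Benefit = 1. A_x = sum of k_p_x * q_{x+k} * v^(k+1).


v = 0.925926
Year 0: k_p_x=1.0, q=0.043, term=0.039815
Year 1: k_p_x=0.957, q=0.044, term=0.036101
Year 2: k_p_x=0.914892, q=0.041, term=0.029777
A_x = 0.1057


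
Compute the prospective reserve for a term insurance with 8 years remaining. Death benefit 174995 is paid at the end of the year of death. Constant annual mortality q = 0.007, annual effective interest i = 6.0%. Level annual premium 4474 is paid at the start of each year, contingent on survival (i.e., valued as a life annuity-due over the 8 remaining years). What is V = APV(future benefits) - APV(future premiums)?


v = 1/(1+i) = 0.943396
APV(future benefits) per unit = sum_{k=0}^{7} k_p_x * q * v^(k+1) = 0.042509
APV(future benefits) = 174995 * 0.042509 = 7438.899
Life annuity-due factor ä_{x:8} = sum_{k=0}^{7} k_p_x * v^k = 6.437109
APV(future premiums) = 4474 * 6.437109 = 28799.6248
V = 7438.899 - 28799.6248
= -21360.7257


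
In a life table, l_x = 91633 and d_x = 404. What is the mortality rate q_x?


q_x = d_x / l_x
= 404 / 91633
= 0.0044


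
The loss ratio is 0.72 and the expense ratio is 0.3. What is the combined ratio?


Combined ratio = loss ratio + expense ratio
= 0.72 + 0.3
= 1.02


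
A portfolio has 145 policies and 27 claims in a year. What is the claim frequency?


frequency = claims / policies
= 27 / 145
= 0.1862


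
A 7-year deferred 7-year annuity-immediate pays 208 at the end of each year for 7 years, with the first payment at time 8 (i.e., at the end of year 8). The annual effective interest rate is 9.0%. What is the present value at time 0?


PV at time 7 of the 7-year annuity-immediate:
a_n = 208 * (1-(1+0.09)^(-7))/0.09 = 1046.8542
Discount back 7 years to time 0:
PV = 1046.8542 * (1+0.09)^(-7)
= 1046.8542 * 0.547034
= 572.6651


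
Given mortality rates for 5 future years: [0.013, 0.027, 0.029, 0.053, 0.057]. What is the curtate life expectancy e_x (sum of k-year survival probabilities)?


e_x = sum_{k=1}^{n} k_p_x
k_p_x values:
  1_p_x = 0.987
  2_p_x = 0.960351
  3_p_x = 0.932501
  4_p_x = 0.883078
  5_p_x = 0.832743
e_x = 4.5957


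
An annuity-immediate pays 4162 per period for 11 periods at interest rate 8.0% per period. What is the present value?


PV = PMT * (1 - (1+i)^(-n)) / i
= 4162 * (1 - (1+0.08)^(-11)) / 0.08
= 4162 * (1 - 0.428883) / 0.08
= 4162 * 7.138964
= 29712.3692


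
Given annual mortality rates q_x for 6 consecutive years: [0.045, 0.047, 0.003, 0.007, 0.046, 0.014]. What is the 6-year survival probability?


p_k = 1 - q_k for each year
Survival = product of (1 - q_k)
= 0.955 * 0.953 * 0.997 * 0.993 * 0.954 * 0.986
= 0.8476


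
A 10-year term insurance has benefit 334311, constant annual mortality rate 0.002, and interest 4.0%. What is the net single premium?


NSP = benefit * sum_{k=0}^{n-1} k_p_x * q * v^(k+1)
With constant q=0.002, v=0.961538
Sum = 0.016087
NSP = 334311 * 0.016087
= 5378.0477


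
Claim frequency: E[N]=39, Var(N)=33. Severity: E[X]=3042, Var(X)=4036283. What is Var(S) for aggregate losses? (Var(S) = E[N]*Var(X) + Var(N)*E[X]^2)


Var(S) = E[N]*Var(X) + Var(N)*E[X]^2
= 39*4036283 + 33*3042^2
= 157415037 + 305374212
= 4.6279e+08


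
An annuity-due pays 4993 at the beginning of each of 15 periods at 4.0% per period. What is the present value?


PV_due = PMT * (1-(1+i)^(-n))/i * (1+i)
PV_immediate = 55514.1084
PV_due = 55514.1084 * 1.04
= 57734.6728


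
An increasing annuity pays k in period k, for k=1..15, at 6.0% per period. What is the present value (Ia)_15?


(Ia)_n = sum_{k=1}^{n} k * v^k, v = 1/(1+i)
v = 0.943396
Sum computed term by term:
(Ia)_15 = 67.2668


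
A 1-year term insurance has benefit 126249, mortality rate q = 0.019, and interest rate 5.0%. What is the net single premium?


NSP = benefit * q * v
v = 1/(1+i) = 0.952381
NSP = 126249 * 0.019 * 0.952381
= 2284.5057


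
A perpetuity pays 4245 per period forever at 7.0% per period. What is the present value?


PV = PMT / i
= 4245 / 0.07
= 60642.8571


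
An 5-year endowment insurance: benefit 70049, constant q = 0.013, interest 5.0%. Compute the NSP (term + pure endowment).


Term component = 3846.2991
Pure endowment = 5_p_x * v^5 * benefit = 0.936668 * 0.783526 * 70049 = 51409.2429
NSP = 55255.542


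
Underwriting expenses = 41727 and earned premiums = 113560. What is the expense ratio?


Expense ratio = expenses / premiums
= 41727 / 113560
= 0.3674


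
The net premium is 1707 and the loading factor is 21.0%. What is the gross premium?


Gross = net * (1 + loading)
= 1707 * (1 + 0.21)
= 1707 * 1.21
= 2065.47


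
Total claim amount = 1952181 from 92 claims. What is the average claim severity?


severity = total / number
= 1952181 / 92
= 21219.3587


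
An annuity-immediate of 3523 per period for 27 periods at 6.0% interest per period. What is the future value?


FV = PMT * ((1+i)^n - 1) / i
= 3523 * ((1.06)^27 - 1) / 0.06
= 3523 * (4.822346 - 1) / 0.06
= 224435.4125


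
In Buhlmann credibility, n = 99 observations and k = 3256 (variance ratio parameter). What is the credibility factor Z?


Z = n / (n + k)
= 99 / (99 + 3256)
= 99 / 3355
= 0.0295


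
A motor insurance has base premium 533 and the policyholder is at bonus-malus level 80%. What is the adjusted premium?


adjusted = base * BM_level / 100
= 533 * 80 / 100
= 533 * 0.8
= 426.4


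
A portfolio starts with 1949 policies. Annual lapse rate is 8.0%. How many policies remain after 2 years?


remaining = initial * (1 - lapse)^years
= 1949 * (1 - 0.08)^2
= 1949 * 0.8464
= 1649.6336


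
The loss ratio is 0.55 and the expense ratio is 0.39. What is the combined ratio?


Combined ratio = loss ratio + expense ratio
= 0.55 + 0.39
= 0.94


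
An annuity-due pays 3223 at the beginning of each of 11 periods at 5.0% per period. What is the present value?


PV_due = PMT * (1-(1+i)^(-n))/i * (1+i)
PV_immediate = 26771.573
PV_due = 26771.573 * 1.05
= 28110.1517


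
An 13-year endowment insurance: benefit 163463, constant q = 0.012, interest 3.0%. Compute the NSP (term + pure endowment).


Term component = 19520.0637
Pure endowment = 13_p_x * v^13 * benefit = 0.854752 * 0.680951 * 163463 = 95142.7771
NSP = 114662.8408


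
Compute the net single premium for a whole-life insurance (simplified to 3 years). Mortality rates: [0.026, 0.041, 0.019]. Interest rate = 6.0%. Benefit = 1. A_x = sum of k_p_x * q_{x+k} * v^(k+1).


v = 0.943396
Year 0: k_p_x=1.0, q=0.026, term=0.024528
Year 1: k_p_x=0.974, q=0.041, term=0.035541
Year 2: k_p_x=0.934066, q=0.019, term=0.014901
A_x = 0.075


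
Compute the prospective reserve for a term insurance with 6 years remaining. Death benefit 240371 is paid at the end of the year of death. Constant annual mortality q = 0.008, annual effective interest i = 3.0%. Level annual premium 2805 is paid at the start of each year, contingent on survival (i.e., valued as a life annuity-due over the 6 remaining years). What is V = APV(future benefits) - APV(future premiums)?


v = 1/(1+i) = 0.970874
APV(future benefits) per unit = sum_{k=0}^{5} k_p_x * q * v^(k+1) = 0.042509
APV(future benefits) = 240371 * 0.042509 = 10218.0208
Life annuity-due factor ä_{x:6} = sum_{k=0}^{5} k_p_x * v^k = 5.473082
APV(future premiums) = 2805 * 5.473082 = 15351.9948
V = 10218.0208 - 15351.9948
= -5133.974


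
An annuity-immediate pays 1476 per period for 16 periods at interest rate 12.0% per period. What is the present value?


PV = PMT * (1 - (1+i)^(-n)) / i
= 1476 * (1 - (1+0.12)^(-16)) / 0.12
= 1476 * (1 - 0.163122) / 0.12
= 1476 * 6.973986
= 10293.6036


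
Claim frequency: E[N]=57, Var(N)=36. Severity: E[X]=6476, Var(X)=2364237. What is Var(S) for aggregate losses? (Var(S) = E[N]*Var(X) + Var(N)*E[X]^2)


Var(S) = E[N]*Var(X) + Var(N)*E[X]^2
= 57*2364237 + 36*6476^2
= 134761509 + 1509788736
= 1.6446e+09


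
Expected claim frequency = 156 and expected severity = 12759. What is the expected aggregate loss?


E[S] = E[N] * E[X]
= 156 * 12759
= 1.9904e+06


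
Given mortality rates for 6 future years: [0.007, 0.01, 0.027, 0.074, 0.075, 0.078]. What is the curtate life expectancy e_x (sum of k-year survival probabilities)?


e_x = sum_{k=1}^{n} k_p_x
k_p_x values:
  1_p_x = 0.993
  2_p_x = 0.98307
  3_p_x = 0.956527
  4_p_x = 0.885744
  5_p_x = 0.819313
  6_p_x = 0.755407
e_x = 5.3931


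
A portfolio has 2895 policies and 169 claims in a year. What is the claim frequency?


frequency = claims / policies
= 169 / 2895
= 0.0584


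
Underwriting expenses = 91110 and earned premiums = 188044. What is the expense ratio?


Expense ratio = expenses / premiums
= 91110 / 188044
= 0.4845
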